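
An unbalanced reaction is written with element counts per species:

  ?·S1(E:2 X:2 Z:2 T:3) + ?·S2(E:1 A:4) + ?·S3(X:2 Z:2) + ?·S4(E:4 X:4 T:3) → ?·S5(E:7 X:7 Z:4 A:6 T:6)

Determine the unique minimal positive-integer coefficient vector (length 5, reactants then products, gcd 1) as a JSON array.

Coefficients: [5, 6, 3, 3, 4]

E: 5·2+6·1+3·0+3·4 = 28 | 4·7 = 28
X: 5·2+6·0+3·2+3·4 = 28 | 4·7 = 28
Z: 5·2+6·0+3·2+3·0 = 16 | 4·4 = 16
A: 5·0+6·4+3·0+3·0 = 24 | 4·6 = 24
T: 5·3+6·0+3·0+3·3 = 24 | 4·6 = 24
gcd(5,6,3,3,4) = 1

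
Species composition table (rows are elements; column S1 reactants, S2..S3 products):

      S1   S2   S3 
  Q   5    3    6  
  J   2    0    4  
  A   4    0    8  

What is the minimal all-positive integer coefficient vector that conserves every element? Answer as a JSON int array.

Q: 6·5 = 30 | 4·3+3·6 = 30
J: 6·2 = 12 | 4·0+3·4 = 12
A: 6·4 = 24 | 4·0+3·8 = 24
gcd(6,4,3) = 1

Coefficients: [6, 4, 3]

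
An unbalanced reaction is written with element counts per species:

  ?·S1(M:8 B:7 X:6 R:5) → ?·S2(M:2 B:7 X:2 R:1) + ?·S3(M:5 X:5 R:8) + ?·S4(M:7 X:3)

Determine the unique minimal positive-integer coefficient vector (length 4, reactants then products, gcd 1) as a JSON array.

M: 2·8 = 16 | 2·2+1·5+1·7 = 16
B: 2·7 = 14 | 2·7+1·0+1·0 = 14
X: 2·6 = 12 | 2·2+1·5+1·3 = 12
R: 2·5 = 10 | 2·1+1·8+1·0 = 10
gcd(2,2,1,1) = 1

Coefficients: [2, 2, 1, 1]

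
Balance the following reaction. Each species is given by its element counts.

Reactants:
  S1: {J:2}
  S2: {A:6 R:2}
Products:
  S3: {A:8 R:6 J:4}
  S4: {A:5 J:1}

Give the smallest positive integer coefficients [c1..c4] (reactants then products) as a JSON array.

Coefficients: [3, 3, 1, 2]

A: 3·0+3·6 = 18 | 1·8+2·5 = 18
R: 3·0+3·2 = 6 | 1·6+2·0 = 6
J: 3·2+3·0 = 6 | 1·4+2·1 = 6
gcd(3,3,1,2) = 1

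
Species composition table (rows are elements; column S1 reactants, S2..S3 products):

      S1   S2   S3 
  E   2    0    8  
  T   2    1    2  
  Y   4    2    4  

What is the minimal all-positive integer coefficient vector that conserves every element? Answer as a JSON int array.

Coefficients: [4, 6, 1]

E: 4·2 = 8 | 6·0+1·8 = 8
T: 4·2 = 8 | 6·1+1·2 = 8
Y: 4·4 = 16 | 6·2+1·4 = 16
gcd(4,6,1) = 1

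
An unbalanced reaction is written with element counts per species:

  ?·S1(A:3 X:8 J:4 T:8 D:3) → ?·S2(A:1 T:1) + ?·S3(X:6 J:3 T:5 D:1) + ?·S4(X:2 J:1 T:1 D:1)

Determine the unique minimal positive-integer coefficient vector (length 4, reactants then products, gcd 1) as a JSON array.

A: 2·3 = 6 | 6·1+1·0+5·0 = 6
X: 2·8 = 16 | 6·0+1·6+5·2 = 16
J: 2·4 = 8 | 6·0+1·3+5·1 = 8
T: 2·8 = 16 | 6·1+1·5+5·1 = 16
D: 2·3 = 6 | 6·0+1·1+5·1 = 6
gcd(2,6,1,5) = 1

Coefficients: [2, 6, 1, 5]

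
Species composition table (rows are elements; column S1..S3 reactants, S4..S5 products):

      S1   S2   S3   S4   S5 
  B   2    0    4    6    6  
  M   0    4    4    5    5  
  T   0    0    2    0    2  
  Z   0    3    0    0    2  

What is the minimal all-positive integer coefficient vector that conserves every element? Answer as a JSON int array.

Coefficients: [6, 2, 3, 1, 3]

B: 6·2+2·0+3·4 = 24 | 1·6+3·6 = 24
M: 6·0+2·4+3·4 = 20 | 1·5+3·5 = 20
T: 6·0+2·0+3·2 = 6 | 1·0+3·2 = 6
Z: 6·0+2·3+3·0 = 6 | 1·0+3·2 = 6
gcd(6,2,3,1,3) = 1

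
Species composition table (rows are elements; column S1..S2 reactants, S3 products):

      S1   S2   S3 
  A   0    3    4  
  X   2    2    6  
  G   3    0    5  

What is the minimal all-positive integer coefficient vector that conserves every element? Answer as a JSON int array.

A: 5·0+4·3 = 12 | 3·4 = 12
X: 5·2+4·2 = 18 | 3·6 = 18
G: 5·3+4·0 = 15 | 3·5 = 15
gcd(5,4,3) = 1

Coefficients: [5, 4, 3]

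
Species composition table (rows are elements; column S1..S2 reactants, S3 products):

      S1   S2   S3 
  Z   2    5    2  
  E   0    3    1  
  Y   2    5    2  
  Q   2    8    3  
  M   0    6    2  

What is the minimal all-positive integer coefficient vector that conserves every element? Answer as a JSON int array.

Z: 1·2+2·5 = 12 | 6·2 = 12
E: 1·0+2·3 = 6 | 6·1 = 6
Y: 1·2+2·5 = 12 | 6·2 = 12
Q: 1·2+2·8 = 18 | 6·3 = 18
M: 1·0+2·6 = 12 | 6·2 = 12
gcd(1,2,6) = 1

Coefficients: [1, 2, 6]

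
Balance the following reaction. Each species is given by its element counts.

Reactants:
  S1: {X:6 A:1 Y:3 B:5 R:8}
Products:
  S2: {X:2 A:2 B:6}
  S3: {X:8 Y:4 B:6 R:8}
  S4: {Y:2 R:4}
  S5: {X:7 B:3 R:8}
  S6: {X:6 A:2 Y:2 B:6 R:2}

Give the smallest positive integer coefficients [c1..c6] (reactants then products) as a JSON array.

Coefficients: [6, 1, 1, 5, 2, 2]

X: 6·6 = 36 | 1·2+1·8+5·0+2·7+2·6 = 36
A: 6·1 = 6 | 1·2+1·0+5·0+2·0+2·2 = 6
Y: 6·3 = 18 | 1·0+1·4+5·2+2·0+2·2 = 18
B: 6·5 = 30 | 1·6+1·6+5·0+2·3+2·6 = 30
R: 6·8 = 48 | 1·0+1·8+5·4+2·8+2·2 = 48
gcd(6,1,1,5,2,2) = 1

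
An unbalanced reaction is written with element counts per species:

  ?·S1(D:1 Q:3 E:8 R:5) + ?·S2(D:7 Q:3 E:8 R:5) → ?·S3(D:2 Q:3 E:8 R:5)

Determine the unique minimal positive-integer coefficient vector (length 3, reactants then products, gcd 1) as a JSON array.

D: 5·1+1·7 = 12 | 6·2 = 12
Q: 5·3+1·3 = 18 | 6·3 = 18
E: 5·8+1·8 = 48 | 6·8 = 48
R: 5·5+1·5 = 30 | 6·5 = 30
gcd(5,1,6) = 1

Coefficients: [5, 1, 6]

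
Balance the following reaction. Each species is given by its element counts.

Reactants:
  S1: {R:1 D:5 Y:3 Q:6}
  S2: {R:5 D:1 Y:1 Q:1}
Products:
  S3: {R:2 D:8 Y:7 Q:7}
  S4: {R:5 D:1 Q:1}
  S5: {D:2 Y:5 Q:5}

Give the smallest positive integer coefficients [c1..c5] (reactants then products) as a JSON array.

R: 2·1+6·5 = 32 | 1·2+6·5+1·0 = 32
D: 2·5+6·1 = 16 | 1·8+6·1+1·2 = 16
Y: 2·3+6·1 = 12 | 1·7+6·0+1·5 = 12
Q: 2·6+6·1 = 18 | 1·7+6·1+1·5 = 18
gcd(2,6,1,6,1) = 1

Coefficients: [2, 6, 1, 6, 1]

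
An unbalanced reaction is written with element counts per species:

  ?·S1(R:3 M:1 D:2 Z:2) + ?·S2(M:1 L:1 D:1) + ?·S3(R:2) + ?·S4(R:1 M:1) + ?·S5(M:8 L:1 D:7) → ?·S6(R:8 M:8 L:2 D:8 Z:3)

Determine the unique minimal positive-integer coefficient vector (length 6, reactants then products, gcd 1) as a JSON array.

Coefficients: [6, 6, 5, 4, 2, 4]

R: 6·3+6·0+5·2+4·1+2·0 = 32 | 4·8 = 32
M: 6·1+6·1+5·0+4·1+2·8 = 32 | 4·8 = 32
L: 6·0+6·1+5·0+4·0+2·1 = 8 | 4·2 = 8
D: 6·2+6·1+5·0+4·0+2·7 = 32 | 4·8 = 32
Z: 6·2+6·0+5·0+4·0+2·0 = 12 | 4·3 = 12
gcd(6,6,5,4,2,4) = 1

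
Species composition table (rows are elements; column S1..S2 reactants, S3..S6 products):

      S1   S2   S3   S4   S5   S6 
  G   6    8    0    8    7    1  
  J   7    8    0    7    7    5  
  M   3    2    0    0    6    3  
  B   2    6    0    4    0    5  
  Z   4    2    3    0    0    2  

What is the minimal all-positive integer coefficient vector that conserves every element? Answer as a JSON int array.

Coefficients: [4, 3, 6, 4, 2, 2]

G: 4·6+3·8 = 48 | 6·0+4·8+2·7+2·1 = 48
J: 4·7+3·8 = 52 | 6·0+4·7+2·7+2·5 = 52
M: 4·3+3·2 = 18 | 6·0+4·0+2·6+2·3 = 18
B: 4·2+3·6 = 26 | 6·0+4·4+2·0+2·5 = 26
Z: 4·4+3·2 = 22 | 6·3+4·0+2·0+2·2 = 22
gcd(4,3,6,4,2,2) = 1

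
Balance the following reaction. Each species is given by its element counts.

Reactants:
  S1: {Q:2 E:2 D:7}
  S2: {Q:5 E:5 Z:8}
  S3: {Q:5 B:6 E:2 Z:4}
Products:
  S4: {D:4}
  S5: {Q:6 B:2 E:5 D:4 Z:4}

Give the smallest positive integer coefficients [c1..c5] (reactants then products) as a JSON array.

Coefficients: [4, 1, 1, 4, 3]

Q: 4·2+1·5+1·5 = 18 | 4·0+3·6 = 18
B: 4·0+1·0+1·6 = 6 | 4·0+3·2 = 6
E: 4·2+1·5+1·2 = 15 | 4·0+3·5 = 15
D: 4·7+1·0+1·0 = 28 | 4·4+3·4 = 28
Z: 4·0+1·8+1·4 = 12 | 4·0+3·4 = 12
gcd(4,1,1,4,3) = 1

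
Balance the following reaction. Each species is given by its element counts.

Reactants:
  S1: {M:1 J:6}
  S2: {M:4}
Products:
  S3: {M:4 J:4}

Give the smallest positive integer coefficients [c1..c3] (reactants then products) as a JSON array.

M: 4·1+5·4 = 24 | 6·4 = 24
J: 4·6+5·0 = 24 | 6·4 = 24
gcd(4,5,6) = 1

Coefficients: [4, 5, 6]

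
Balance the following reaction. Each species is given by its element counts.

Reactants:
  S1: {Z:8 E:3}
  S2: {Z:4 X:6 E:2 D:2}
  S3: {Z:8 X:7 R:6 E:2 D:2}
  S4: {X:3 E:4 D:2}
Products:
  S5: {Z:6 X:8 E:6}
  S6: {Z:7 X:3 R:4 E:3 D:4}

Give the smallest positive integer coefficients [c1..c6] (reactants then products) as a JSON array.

Coefficients: [4, 2, 4, 6, 5, 6]

Z: 4·8+2·4+4·8+6·0 = 72 | 5·6+6·7 = 72
X: 4·0+2·6+4·7+6·3 = 58 | 5·8+6·3 = 58
R: 4·0+2·0+4·6+6·0 = 24 | 5·0+6·4 = 24
E: 4·3+2·2+4·2+6·4 = 48 | 5·6+6·3 = 48
D: 4·0+2·2+4·2+6·2 = 24 | 5·0+6·4 = 24
gcd(4,2,4,6,5,6) = 1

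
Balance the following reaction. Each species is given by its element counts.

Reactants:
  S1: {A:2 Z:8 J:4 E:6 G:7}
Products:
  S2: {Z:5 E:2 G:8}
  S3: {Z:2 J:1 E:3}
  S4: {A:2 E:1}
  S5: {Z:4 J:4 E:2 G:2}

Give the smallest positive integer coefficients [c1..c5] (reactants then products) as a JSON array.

Coefficients: [6, 4, 4, 6, 5]

A: 6·2 = 12 | 4·0+4·0+6·2+5·0 = 12
Z: 6·8 = 48 | 4·5+4·2+6·0+5·4 = 48
J: 6·4 = 24 | 4·0+4·1+6·0+5·4 = 24
E: 6·6 = 36 | 4·2+4·3+6·1+5·2 = 36
G: 6·7 = 42 | 4·8+4·0+6·0+5·2 = 42
gcd(6,4,4,6,5) = 1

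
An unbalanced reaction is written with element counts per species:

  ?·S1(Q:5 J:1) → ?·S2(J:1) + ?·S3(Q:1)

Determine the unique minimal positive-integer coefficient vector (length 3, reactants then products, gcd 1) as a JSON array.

Q: 1·5 = 5 | 1·0+5·1 = 5
J: 1·1 = 1 | 1·1+5·0 = 1
gcd(1,1,5) = 1

Coefficients: [1, 1, 5]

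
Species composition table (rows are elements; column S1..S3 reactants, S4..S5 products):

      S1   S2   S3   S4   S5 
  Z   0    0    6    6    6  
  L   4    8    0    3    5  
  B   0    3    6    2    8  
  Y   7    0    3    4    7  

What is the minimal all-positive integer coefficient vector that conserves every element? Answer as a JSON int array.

Z: 3·0+2·0+6·6 = 36 | 1·6+5·6 = 36
L: 3·4+2·8+6·0 = 28 | 1·3+5·5 = 28
B: 3·0+2·3+6·6 = 42 | 1·2+5·8 = 42
Y: 3·7+2·0+6·3 = 39 | 1·4+5·7 = 39
gcd(3,2,6,1,5) = 1

Coefficients: [3, 2, 6, 1, 5]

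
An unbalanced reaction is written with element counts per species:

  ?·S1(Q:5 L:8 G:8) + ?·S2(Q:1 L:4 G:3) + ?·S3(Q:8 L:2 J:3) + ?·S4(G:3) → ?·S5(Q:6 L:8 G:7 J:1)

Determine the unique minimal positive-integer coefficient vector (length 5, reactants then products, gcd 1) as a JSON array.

Coefficients: [3, 5, 2, 1, 6]

Q: 3·5+5·1+2·8+1·0 = 36 | 6·6 = 36
L: 3·8+5·4+2·2+1·0 = 48 | 6·8 = 48
G: 3·8+5·3+2·0+1·3 = 42 | 6·7 = 42
J: 3·0+5·0+2·3+1·0 = 6 | 6·1 = 6
gcd(3,5,2,1,6) = 1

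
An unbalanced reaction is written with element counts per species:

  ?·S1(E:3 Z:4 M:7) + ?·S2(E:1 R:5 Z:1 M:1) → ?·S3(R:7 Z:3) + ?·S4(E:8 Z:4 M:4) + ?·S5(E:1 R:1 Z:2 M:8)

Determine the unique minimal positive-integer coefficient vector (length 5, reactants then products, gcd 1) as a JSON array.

E: 5·3+5·1 = 20 | 3·0+2·8+4·1 = 20
R: 5·0+5·5 = 25 | 3·7+2·0+4·1 = 25
Z: 5·4+5·1 = 25 | 3·3+2·4+4·2 = 25
M: 5·7+5·1 = 40 | 3·0+2·4+4·8 = 40
gcd(5,5,3,2,4) = 1

Coefficients: [5, 5, 3, 2, 4]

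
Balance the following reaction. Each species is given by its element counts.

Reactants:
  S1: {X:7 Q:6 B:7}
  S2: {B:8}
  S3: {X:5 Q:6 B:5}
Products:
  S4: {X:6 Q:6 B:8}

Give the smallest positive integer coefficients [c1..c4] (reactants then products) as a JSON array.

X: 2·7+1·0+2·5 = 24 | 4·6 = 24
Q: 2·6+1·0+2·6 = 24 | 4·6 = 24
B: 2·7+1·8+2·5 = 32 | 4·8 = 32
gcd(2,1,2,4) = 1

Coefficients: [2, 1, 2, 4]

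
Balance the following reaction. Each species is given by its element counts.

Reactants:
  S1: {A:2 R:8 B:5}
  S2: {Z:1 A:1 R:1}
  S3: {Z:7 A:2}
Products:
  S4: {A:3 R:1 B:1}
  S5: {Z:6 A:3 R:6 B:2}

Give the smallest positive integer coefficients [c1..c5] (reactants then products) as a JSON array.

Coefficients: [1, 5, 1, 1, 2]

Z: 1·0+5·1+1·7 = 12 | 1·0+2·6 = 12
A: 1·2+5·1+1·2 = 9 | 1·3+2·3 = 9
R: 1·8+5·1+1·0 = 13 | 1·1+2·6 = 13
B: 1·5+5·0+1·0 = 5 | 1·1+2·2 = 5
gcd(1,5,1,1,2) = 1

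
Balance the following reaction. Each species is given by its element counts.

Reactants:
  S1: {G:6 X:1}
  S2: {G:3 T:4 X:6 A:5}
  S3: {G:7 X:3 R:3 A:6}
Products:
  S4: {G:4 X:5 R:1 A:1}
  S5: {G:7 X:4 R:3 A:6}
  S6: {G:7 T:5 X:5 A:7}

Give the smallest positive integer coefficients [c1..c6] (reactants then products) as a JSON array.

G: 3·6+5·3+2·7 = 47 | 3·4+1·7+4·7 = 47
T: 3·0+5·4+2·0 = 20 | 3·0+1·0+4·5 = 20
X: 3·1+5·6+2·3 = 39 | 3·5+1·4+4·5 = 39
R: 3·0+5·0+2·3 = 6 | 3·1+1·3+4·0 = 6
A: 3·0+5·5+2·6 = 37 | 3·1+1·6+4·7 = 37
gcd(3,5,2,3,1,4) = 1

Coefficients: [3, 5, 2, 3, 1, 4]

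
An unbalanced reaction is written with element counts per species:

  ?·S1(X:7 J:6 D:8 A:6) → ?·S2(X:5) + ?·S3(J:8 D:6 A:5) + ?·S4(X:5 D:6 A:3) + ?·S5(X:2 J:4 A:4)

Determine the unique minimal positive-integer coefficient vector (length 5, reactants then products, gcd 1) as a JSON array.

Coefficients: [6, 4, 4, 4, 1]

X: 6·7 = 42 | 4·5+4·0+4·5+1·2 = 42
J: 6·6 = 36 | 4·0+4·8+4·0+1·4 = 36
D: 6·8 = 48 | 4·0+4·6+4·6+1·0 = 48
A: 6·6 = 36 | 4·0+4·5+4·3+1·4 = 36
gcd(6,4,4,4,1) = 1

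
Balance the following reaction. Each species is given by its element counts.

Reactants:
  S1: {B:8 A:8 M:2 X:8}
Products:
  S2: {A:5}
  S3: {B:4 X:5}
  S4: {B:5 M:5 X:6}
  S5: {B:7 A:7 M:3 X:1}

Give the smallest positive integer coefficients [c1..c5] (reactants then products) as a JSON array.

Coefficients: [4, 5, 5, 1, 1]

B: 4·8 = 32 | 5·0+5·4+1·5+1·7 = 32
A: 4·8 = 32 | 5·5+5·0+1·0+1·7 = 32
M: 4·2 = 8 | 5·0+5·0+1·5+1·3 = 8
X: 4·8 = 32 | 5·0+5·5+1·6+1·1 = 32
gcd(4,5,5,1,1) = 1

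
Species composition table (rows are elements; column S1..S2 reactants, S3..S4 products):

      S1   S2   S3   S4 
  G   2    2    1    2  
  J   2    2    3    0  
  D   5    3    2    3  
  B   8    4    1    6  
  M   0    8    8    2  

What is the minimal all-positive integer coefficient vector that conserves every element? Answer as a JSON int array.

Coefficients: [1, 5, 4, 4]

G: 1·2+5·2 = 12 | 4·1+4·2 = 12
J: 1·2+5·2 = 12 | 4·3+4·0 = 12
D: 1·5+5·3 = 20 | 4·2+4·3 = 20
B: 1·8+5·4 = 28 | 4·1+4·6 = 28
M: 1·0+5·8 = 40 | 4·8+4·2 = 40
gcd(1,5,4,4) = 1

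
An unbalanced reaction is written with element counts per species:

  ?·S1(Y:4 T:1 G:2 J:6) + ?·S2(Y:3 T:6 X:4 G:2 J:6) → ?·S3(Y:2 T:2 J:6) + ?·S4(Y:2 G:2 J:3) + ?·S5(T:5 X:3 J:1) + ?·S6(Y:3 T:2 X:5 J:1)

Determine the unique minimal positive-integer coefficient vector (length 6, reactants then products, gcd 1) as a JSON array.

Coefficients: [1, 5, 2, 6, 5, 1]

Y: 1·4+5·3 = 19 | 2·2+6·2+5·0+1·3 = 19
T: 1·1+5·6 = 31 | 2·2+6·0+5·5+1·2 = 31
X: 1·0+5·4 = 20 | 2·0+6·0+5·3+1·5 = 20
G: 1·2+5·2 = 12 | 2·0+6·2+5·0+1·0 = 12
J: 1·6+5·6 = 36 | 2·6+6·3+5·1+1·1 = 36
gcd(1,5,2,6,5,1) = 1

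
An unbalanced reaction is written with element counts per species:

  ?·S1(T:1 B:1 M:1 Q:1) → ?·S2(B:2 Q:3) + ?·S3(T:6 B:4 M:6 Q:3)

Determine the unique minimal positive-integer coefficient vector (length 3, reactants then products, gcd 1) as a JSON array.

T: 6·1 = 6 | 1·0+1·6 = 6
B: 6·1 = 6 | 1·2+1·4 = 6
M: 6·1 = 6 | 1·0+1·6 = 6
Q: 6·1 = 6 | 1·3+1·3 = 6
gcd(6,1,1) = 1

Coefficients: [6, 1, 1]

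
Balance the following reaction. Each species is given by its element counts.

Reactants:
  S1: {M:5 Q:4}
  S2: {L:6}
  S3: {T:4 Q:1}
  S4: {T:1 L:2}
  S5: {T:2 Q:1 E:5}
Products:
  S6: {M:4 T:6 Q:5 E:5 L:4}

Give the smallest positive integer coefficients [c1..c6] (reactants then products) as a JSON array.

Coefficients: [4, 2, 4, 4, 5, 5]

M: 4·5+2·0+4·0+4·0+5·0 = 20 | 5·4 = 20
T: 4·0+2·0+4·4+4·1+5·2 = 30 | 5·6 = 30
Q: 4·4+2·0+4·1+4·0+5·1 = 25 | 5·5 = 25
E: 4·0+2·0+4·0+4·0+5·5 = 25 | 5·5 = 25
L: 4·0+2·6+4·0+4·2+5·0 = 20 | 5·4 = 20
gcd(4,2,4,4,5,5) = 1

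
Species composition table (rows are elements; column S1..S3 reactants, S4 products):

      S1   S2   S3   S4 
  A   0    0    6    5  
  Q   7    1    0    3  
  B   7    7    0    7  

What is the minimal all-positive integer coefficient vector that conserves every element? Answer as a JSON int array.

Coefficients: [2, 4, 5, 6]

A: 2·0+4·0+5·6 = 30 | 6·5 = 30
Q: 2·7+4·1+5·0 = 18 | 6·3 = 18
B: 2·7+4·7+5·0 = 42 | 6·7 = 42
gcd(2,4,5,6) = 1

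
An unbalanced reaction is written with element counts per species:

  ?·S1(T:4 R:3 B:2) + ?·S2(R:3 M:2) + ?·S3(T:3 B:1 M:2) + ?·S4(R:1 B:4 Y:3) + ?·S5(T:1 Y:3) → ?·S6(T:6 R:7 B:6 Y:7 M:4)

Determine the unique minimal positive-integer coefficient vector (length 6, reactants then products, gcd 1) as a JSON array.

T: 2·4+4·0+2·3+3·0+4·1 = 18 | 3·6 = 18
R: 2·3+4·3+2·0+3·1+4·0 = 21 | 3·7 = 21
B: 2·2+4·0+2·1+3·4+4·0 = 18 | 3·6 = 18
Y: 2·0+4·0+2·0+3·3+4·3 = 21 | 3·7 = 21
M: 2·0+4·2+2·2+3·0+4·0 = 12 | 3·4 = 12
gcd(2,4,2,3,4,3) = 1

Coefficients: [2, 4, 2, 3, 4, 3]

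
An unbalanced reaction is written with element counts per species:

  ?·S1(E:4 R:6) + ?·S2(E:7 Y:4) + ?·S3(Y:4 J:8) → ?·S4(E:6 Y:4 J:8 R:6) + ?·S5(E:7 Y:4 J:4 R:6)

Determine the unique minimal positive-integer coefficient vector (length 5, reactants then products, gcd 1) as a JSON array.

Coefficients: [5, 2, 3, 1, 4]

E: 5·4+2·7+3·0 = 34 | 1·6+4·7 = 34
Y: 5·0+2·4+3·4 = 20 | 1·4+4·4 = 20
J: 5·0+2·0+3·8 = 24 | 1·8+4·4 = 24
R: 5·6+2·0+3·0 = 30 | 1·6+4·6 = 30
gcd(5,2,3,1,4) = 1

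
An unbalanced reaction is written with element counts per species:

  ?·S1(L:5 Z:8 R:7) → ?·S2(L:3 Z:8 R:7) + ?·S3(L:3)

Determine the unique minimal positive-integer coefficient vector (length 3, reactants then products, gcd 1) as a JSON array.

Coefficients: [3, 3, 2]

L: 3·5 = 15 | 3·3+2·3 = 15
Z: 3·8 = 24 | 3·8+2·0 = 24
R: 3·7 = 21 | 3·7+2·0 = 21
gcd(3,3,2) = 1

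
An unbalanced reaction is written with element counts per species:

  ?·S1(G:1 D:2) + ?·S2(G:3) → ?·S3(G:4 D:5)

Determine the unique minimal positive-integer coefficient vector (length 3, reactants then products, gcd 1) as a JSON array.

Coefficients: [5, 1, 2]

G: 5·1+1·3 = 8 | 2·4 = 8
D: 5·2+1·0 = 10 | 2·5 = 10
gcd(5,1,2) = 1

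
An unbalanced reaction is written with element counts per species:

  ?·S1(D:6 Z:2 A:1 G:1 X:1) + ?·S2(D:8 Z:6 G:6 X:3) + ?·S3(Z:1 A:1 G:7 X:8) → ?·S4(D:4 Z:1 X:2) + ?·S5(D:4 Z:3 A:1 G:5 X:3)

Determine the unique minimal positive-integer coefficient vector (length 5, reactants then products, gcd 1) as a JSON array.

Coefficients: [2, 1, 1, 2, 3]

D: 2·6+1·8+1·0 = 20 | 2·4+3·4 = 20
Z: 2·2+1·6+1·1 = 11 | 2·1+3·3 = 11
A: 2·1+1·0+1·1 = 3 | 2·0+3·1 = 3
G: 2·1+1·6+1·7 = 15 | 2·0+3·5 = 15
X: 2·1+1·3+1·8 = 13 | 2·2+3·3 = 13
gcd(2,1,1,2,3) = 1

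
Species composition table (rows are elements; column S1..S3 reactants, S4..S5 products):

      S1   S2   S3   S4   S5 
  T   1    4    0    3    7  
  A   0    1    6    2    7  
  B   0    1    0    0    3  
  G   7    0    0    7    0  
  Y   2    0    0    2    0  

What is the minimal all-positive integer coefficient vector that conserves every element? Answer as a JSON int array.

T: 5·1+6·4+3·0 = 29 | 5·3+2·7 = 29
A: 5·0+6·1+3·6 = 24 | 5·2+2·7 = 24
B: 5·0+6·1+3·0 = 6 | 5·0+2·3 = 6
G: 5·7+6·0+3·0 = 35 | 5·7+2·0 = 35
Y: 5·2+6·0+3·0 = 10 | 5·2+2·0 = 10
gcd(5,6,3,5,2) = 1

Coefficients: [5, 6, 3, 5, 2]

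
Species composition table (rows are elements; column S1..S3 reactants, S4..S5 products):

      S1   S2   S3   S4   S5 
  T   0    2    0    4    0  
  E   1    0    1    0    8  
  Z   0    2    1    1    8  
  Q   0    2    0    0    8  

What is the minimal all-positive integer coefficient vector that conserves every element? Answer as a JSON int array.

T: 6·0+4·2+2·0 = 8 | 2·4+1·0 = 8
E: 6·1+4·0+2·1 = 8 | 2·0+1·8 = 8
Z: 6·0+4·2+2·1 = 10 | 2·1+1·8 = 10
Q: 6·0+4·2+2·0 = 8 | 2·0+1·8 = 8
gcd(6,4,2,2,1) = 1

Coefficients: [6, 4, 2, 2, 1]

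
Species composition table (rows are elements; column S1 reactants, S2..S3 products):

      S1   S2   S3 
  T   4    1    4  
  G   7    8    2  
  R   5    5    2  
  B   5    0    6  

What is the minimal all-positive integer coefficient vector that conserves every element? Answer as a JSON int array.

T: 6·4 = 24 | 4·1+5·4 = 24
G: 6·7 = 42 | 4·8+5·2 = 42
R: 6·5 = 30 | 4·5+5·2 = 30
B: 6·5 = 30 | 4·0+5·6 = 30
gcd(6,4,5) = 1

Coefficients: [6, 4, 5]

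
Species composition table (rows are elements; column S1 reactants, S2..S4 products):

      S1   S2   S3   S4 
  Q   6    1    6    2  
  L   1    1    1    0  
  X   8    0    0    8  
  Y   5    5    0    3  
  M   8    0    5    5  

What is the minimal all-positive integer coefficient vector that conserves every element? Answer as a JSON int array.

Coefficients: [5, 2, 3, 5]

Q: 5·6 = 30 | 2·1+3·6+5·2 = 30
L: 5·1 = 5 | 2·1+3·1+5·0 = 5
X: 5·8 = 40 | 2·0+3·0+5·8 = 40
Y: 5·5 = 25 | 2·5+3·0+5·3 = 25
M: 5·8 = 40 | 2·0+3·5+5·5 = 40
gcd(5,2,3,5) = 1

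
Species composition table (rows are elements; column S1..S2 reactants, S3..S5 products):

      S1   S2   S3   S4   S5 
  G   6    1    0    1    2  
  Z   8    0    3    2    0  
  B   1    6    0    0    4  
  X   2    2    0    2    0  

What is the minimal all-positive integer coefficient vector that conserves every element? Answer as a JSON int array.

Coefficients: [2, 3, 2, 5, 5]

G: 2·6+3·1 = 15 | 2·0+5·1+5·2 = 15
Z: 2·8+3·0 = 16 | 2·3+5·2+5·0 = 16
B: 2·1+3·6 = 20 | 2·0+5·0+5·4 = 20
X: 2·2+3·2 = 10 | 2·0+5·2+5·0 = 10
gcd(2,3,2,5,5) = 1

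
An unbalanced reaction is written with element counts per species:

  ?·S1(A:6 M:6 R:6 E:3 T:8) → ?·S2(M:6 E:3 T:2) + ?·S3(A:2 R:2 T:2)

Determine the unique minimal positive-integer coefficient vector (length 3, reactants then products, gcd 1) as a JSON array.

A: 1·6 = 6 | 1·0+3·2 = 6
M: 1·6 = 6 | 1·6+3·0 = 6
R: 1·6 = 6 | 1·0+3·2 = 6
E: 1·3 = 3 | 1·3+3·0 = 3
T: 1·8 = 8 | 1·2+3·2 = 8
gcd(1,1,3) = 1

Coefficients: [1, 1, 3]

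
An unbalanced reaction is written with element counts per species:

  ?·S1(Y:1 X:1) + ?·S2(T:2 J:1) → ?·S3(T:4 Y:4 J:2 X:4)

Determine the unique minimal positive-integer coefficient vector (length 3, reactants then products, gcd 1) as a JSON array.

T: 4·0+2·2 = 4 | 1·4 = 4
Y: 4·1+2·0 = 4 | 1·4 = 4
J: 4·0+2·1 = 2 | 1·2 = 2
X: 4·1+2·0 = 4 | 1·4 = 4
gcd(4,2,1) = 1

Coefficients: [4, 2, 1]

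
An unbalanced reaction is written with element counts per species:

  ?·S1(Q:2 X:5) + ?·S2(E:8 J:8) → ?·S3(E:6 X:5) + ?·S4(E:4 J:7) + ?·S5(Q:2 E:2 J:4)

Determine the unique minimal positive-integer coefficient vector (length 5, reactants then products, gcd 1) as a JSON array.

Coefficients: [3, 5, 3, 4, 3]

Q: 3·2+5·0 = 6 | 3·0+4·0+3·2 = 6
E: 3·0+5·8 = 40 | 3·6+4·4+3·2 = 40
J: 3·0+5·8 = 40 | 3·0+4·7+3·4 = 40
X: 3·5+5·0 = 15 | 3·5+4·0+3·0 = 15
gcd(3,5,3,4,3) = 1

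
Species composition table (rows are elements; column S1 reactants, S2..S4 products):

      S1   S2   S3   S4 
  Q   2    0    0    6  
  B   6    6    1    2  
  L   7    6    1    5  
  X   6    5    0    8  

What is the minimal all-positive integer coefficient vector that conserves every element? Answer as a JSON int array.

Coefficients: [3, 2, 4, 1]

Q: 3·2 = 6 | 2·0+4·0+1·6 = 6
B: 3·6 = 18 | 2·6+4·1+1·2 = 18
L: 3·7 = 21 | 2·6+4·1+1·5 = 21
X: 3·6 = 18 | 2·5+4·0+1·8 = 18
gcd(3,2,4,1) = 1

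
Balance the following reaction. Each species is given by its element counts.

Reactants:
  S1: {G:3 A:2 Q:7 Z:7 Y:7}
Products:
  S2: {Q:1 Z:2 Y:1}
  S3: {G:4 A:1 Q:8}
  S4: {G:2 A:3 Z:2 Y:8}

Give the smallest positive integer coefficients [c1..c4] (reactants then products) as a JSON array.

G: 2·3 = 6 | 6·0+1·4+1·2 = 6
A: 2·2 = 4 | 6·0+1·1+1·3 = 4
Q: 2·7 = 14 | 6·1+1·8+1·0 = 14
Z: 2·7 = 14 | 6·2+1·0+1·2 = 14
Y: 2·7 = 14 | 6·1+1·0+1·8 = 14
gcd(2,6,1,1) = 1

Coefficients: [2, 6, 1, 1]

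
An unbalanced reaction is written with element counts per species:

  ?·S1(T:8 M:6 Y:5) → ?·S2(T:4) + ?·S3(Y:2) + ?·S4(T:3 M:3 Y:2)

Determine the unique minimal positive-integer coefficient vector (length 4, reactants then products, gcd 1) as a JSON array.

Coefficients: [2, 1, 1, 4]

T: 2·8 = 16 | 1·4+1·0+4·3 = 16
M: 2·6 = 12 | 1·0+1·0+4·3 = 12
Y: 2·5 = 10 | 1·0+1·2+4·2 = 10
gcd(2,1,1,4) = 1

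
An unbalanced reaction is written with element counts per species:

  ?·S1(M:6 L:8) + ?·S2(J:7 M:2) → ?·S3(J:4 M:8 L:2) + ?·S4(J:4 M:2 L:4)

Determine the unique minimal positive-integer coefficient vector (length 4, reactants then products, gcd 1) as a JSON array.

J: 3·0+4·7 = 28 | 2·4+5·4 = 28
M: 3·6+4·2 = 26 | 2·8+5·2 = 26
L: 3·8+4·0 = 24 | 2·2+5·4 = 24
gcd(3,4,2,5) = 1

Coefficients: [3, 4, 2, 5]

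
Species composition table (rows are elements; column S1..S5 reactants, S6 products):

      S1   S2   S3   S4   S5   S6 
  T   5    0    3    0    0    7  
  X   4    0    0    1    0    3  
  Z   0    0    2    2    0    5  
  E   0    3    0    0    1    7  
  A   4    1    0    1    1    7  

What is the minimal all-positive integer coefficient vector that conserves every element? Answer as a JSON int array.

T: 1·5+3·0+3·3+2·0+5·0 = 14 | 2·7 = 14
X: 1·4+3·0+3·0+2·1+5·0 = 6 | 2·3 = 6
Z: 1·0+3·0+3·2+2·2+5·0 = 10 | 2·5 = 10
E: 1·0+3·3+3·0+2·0+5·1 = 14 | 2·7 = 14
A: 1·4+3·1+3·0+2·1+5·1 = 14 | 2·7 = 14
gcd(1,3,3,2,5,2) = 1

Coefficients: [1, 3, 3, 2, 5, 2]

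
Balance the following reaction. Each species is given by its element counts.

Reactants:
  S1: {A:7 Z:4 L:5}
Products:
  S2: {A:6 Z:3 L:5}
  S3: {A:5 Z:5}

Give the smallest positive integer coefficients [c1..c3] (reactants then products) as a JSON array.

A: 5·7 = 35 | 5·6+1·5 = 35
Z: 5·4 = 20 | 5·3+1·5 = 20
L: 5·5 = 25 | 5·5+1·0 = 25
gcd(5,5,1) = 1

Coefficients: [5, 5, 1]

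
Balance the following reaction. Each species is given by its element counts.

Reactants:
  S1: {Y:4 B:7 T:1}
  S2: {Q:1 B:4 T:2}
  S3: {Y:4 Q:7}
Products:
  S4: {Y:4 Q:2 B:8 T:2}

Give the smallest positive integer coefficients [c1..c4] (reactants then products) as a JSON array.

Coefficients: [4, 3, 1, 5]

Y: 4·4+3·0+1·4 = 20 | 5·4 = 20
Q: 4·0+3·1+1·7 = 10 | 5·2 = 10
B: 4·7+3·4+1·0 = 40 | 5·8 = 40
T: 4·1+3·2+1·0 = 10 | 5·2 = 10
gcd(4,3,1,5) = 1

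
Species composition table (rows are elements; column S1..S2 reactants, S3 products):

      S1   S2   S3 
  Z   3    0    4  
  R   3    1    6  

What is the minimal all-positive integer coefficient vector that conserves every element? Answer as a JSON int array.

Z: 4·3+6·0 = 12 | 3·4 = 12
R: 4·3+6·1 = 18 | 3·6 = 18
gcd(4,6,3) = 1

Coefficients: [4, 6, 3]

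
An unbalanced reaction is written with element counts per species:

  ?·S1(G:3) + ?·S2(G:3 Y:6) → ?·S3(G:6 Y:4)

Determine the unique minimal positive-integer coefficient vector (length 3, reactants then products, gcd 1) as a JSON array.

Coefficients: [4, 2, 3]

G: 4·3+2·3 = 18 | 3·6 = 18
Y: 4·0+2·6 = 12 | 3·4 = 12
gcd(4,2,3) = 1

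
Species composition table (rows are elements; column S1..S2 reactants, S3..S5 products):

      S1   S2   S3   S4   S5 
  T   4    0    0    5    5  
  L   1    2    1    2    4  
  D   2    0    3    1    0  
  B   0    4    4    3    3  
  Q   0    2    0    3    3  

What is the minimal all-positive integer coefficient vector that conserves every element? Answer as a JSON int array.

Coefficients: [5, 6, 3, 1, 3]

T: 5·4+6·0 = 20 | 3·0+1·5+3·5 = 20
L: 5·1+6·2 = 17 | 3·1+1·2+3·4 = 17
D: 5·2+6·0 = 10 | 3·3+1·1+3·0 = 10
B: 5·0+6·4 = 24 | 3·4+1·3+3·3 = 24
Q: 5·0+6·2 = 12 | 3·0+1·3+3·3 = 12
gcd(5,6,3,1,3) = 1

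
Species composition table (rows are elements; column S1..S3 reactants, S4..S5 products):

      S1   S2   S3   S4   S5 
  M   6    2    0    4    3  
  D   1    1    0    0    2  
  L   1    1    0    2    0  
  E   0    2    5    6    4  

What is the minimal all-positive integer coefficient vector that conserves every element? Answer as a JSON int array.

Coefficients: [3, 5, 6, 4, 4]

M: 3·6+5·2+6·0 = 28 | 4·4+4·3 = 28
D: 3·1+5·1+6·0 = 8 | 4·0+4·2 = 8
L: 3·1+5·1+6·0 = 8 | 4·2+4·0 = 8
E: 3·0+5·2+6·5 = 40 | 4·6+4·4 = 40
gcd(3,5,6,4,4) = 1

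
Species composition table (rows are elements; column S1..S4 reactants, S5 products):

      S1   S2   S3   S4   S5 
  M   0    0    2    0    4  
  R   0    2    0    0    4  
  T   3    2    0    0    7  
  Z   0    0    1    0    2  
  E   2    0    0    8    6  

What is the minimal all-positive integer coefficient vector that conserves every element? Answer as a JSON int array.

M: 2·0+4·0+4·2+1·0 = 8 | 2·4 = 8
R: 2·0+4·2+4·0+1·0 = 8 | 2·4 = 8
T: 2·3+4·2+4·0+1·0 = 14 | 2·7 = 14
Z: 2·0+4·0+4·1+1·0 = 4 | 2·2 = 4
E: 2·2+4·0+4·0+1·8 = 12 | 2·6 = 12
gcd(2,4,4,1,2) = 1

Coefficients: [2, 4, 4, 1, 2]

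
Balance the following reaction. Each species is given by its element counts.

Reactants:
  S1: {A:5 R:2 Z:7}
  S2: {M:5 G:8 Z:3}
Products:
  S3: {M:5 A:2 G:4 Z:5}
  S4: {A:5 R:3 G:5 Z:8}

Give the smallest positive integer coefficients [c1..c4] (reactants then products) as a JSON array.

Coefficients: [6, 5, 5, 4]

M: 6·0+5·5 = 25 | 5·5+4·0 = 25
A: 6·5+5·0 = 30 | 5·2+4·5 = 30
R: 6·2+5·0 = 12 | 5·0+4·3 = 12
G: 6·0+5·8 = 40 | 5·4+4·5 = 40
Z: 6·7+5·3 = 57 | 5·5+4·8 = 57
gcd(6,5,5,4) = 1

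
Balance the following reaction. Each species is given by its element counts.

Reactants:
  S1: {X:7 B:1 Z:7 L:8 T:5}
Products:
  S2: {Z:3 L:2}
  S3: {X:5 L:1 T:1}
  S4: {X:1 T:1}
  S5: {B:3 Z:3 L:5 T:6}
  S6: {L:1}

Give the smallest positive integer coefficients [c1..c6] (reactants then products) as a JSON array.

Coefficients: [3, 6, 3, 6, 1, 4]

X: 3·7 = 21 | 6·0+3·5+6·1+1·0+4·0 = 21
B: 3·1 = 3 | 6·0+3·0+6·0+1·3+4·0 = 3
Z: 3·7 = 21 | 6·3+3·0+6·0+1·3+4·0 = 21
L: 3·8 = 24 | 6·2+3·1+6·0+1·5+4·1 = 24
T: 3·5 = 15 | 6·0+3·1+6·1+1·6+4·0 = 15
gcd(3,6,3,6,1,4) = 1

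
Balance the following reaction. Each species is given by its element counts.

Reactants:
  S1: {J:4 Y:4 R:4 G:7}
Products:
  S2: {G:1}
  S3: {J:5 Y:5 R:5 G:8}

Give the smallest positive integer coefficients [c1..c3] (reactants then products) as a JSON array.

Coefficients: [5, 3, 4]

J: 5·4 = 20 | 3·0+4·5 = 20
Y: 5·4 = 20 | 3·0+4·5 = 20
R: 5·4 = 20 | 3·0+4·5 = 20
G: 5·7 = 35 | 3·1+4·8 = 35
gcd(5,3,4) = 1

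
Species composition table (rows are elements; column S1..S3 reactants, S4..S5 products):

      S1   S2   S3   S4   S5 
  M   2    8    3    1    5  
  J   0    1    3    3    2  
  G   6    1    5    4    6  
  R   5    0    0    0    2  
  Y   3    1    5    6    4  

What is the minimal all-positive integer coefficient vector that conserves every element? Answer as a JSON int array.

M: 2·2+1·8+5·3 = 27 | 2·1+5·5 = 27
J: 2·0+1·1+5·3 = 16 | 2·3+5·2 = 16
G: 2·6+1·1+5·5 = 38 | 2·4+5·6 = 38
R: 2·5+1·0+5·0 = 10 | 2·0+5·2 = 10
Y: 2·3+1·1+5·5 = 32 | 2·6+5·4 = 32
gcd(2,1,5,2,5) = 1

Coefficients: [2, 1, 5, 2, 5]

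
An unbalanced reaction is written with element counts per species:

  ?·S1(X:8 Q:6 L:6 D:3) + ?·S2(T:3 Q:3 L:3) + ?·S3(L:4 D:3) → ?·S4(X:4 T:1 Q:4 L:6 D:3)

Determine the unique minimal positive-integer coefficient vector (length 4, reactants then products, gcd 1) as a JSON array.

Coefficients: [3, 2, 3, 6]

X: 3·8+2·0+3·0 = 24 | 6·4 = 24
T: 3·0+2·3+3·0 = 6 | 6·1 = 6
Q: 3·6+2·3+3·0 = 24 | 6·4 = 24
L: 3·6+2·3+3·4 = 36 | 6·6 = 36
D: 3·3+2·0+3·3 = 18 | 6·3 = 18
gcd(3,2,3,6) = 1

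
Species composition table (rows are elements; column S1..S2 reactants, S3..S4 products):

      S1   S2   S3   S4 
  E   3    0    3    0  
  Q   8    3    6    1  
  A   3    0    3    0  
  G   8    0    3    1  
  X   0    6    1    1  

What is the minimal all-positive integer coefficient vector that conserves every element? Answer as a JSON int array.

E: 1·3+1·0 = 3 | 1·3+5·0 = 3
Q: 1·8+1·3 = 11 | 1·6+5·1 = 11
A: 1·3+1·0 = 3 | 1·3+5·0 = 3
G: 1·8+1·0 = 8 | 1·3+5·1 = 8
X: 1·0+1·6 = 6 | 1·1+5·1 = 6
gcd(1,1,1,5) = 1

Coefficients: [1, 1, 1, 5]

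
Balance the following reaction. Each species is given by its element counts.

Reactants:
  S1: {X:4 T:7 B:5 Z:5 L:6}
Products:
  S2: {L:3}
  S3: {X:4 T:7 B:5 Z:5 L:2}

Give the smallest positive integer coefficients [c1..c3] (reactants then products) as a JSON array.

Coefficients: [3, 4, 3]

X: 3·4 = 12 | 4·0+3·4 = 12
T: 3·7 = 21 | 4·0+3·7 = 21
B: 3·5 = 15 | 4·0+3·5 = 15
Z: 3·5 = 15 | 4·0+3·5 = 15
L: 3·6 = 18 | 4·3+3·2 = 18
gcd(3,4,3) = 1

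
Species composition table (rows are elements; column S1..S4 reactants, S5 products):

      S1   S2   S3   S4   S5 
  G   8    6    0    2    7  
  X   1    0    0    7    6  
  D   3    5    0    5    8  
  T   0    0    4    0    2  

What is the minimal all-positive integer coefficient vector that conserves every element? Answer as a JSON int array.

Coefficients: [1, 4, 3, 5, 6]

G: 1·8+4·6+3·0+5·2 = 42 | 6·7 = 42
X: 1·1+4·0+3·0+5·7 = 36 | 6·6 = 36
D: 1·3+4·5+3·0+5·5 = 48 | 6·8 = 48
T: 1·0+4·0+3·4+5·0 = 12 | 6·2 = 12
gcd(1,4,3,5,6) = 1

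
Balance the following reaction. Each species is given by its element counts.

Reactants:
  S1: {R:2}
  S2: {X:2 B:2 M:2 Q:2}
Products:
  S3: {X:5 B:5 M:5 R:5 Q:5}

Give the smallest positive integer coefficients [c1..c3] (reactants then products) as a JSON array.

Coefficients: [5, 5, 2]

X: 5·0+5·2 = 10 | 2·5 = 10
B: 5·0+5·2 = 10 | 2·5 = 10
M: 5·0+5·2 = 10 | 2·5 = 10
R: 5·2+5·0 = 10 | 2·5 = 10
Q: 5·0+5·2 = 10 | 2·5 = 10
gcd(5,5,2) = 1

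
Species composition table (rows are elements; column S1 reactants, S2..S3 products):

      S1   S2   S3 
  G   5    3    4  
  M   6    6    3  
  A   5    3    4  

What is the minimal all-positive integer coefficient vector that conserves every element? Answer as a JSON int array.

G: 5·5 = 25 | 3·3+4·4 = 25
M: 5·6 = 30 | 3·6+4·3 = 30
A: 5·5 = 25 | 3·3+4·4 = 25
gcd(5,3,4) = 1

Coefficients: [5, 3, 4]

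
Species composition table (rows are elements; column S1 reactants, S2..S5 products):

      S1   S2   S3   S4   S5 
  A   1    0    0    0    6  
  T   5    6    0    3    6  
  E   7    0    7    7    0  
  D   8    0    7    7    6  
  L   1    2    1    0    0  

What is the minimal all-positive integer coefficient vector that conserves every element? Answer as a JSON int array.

A: 6·1 = 6 | 2·0+2·0+4·0+1·6 = 6
T: 6·5 = 30 | 2·6+2·0+4·3+1·6 = 30
E: 6·7 = 42 | 2·0+2·7+4·7+1·0 = 42
D: 6·8 = 48 | 2·0+2·7+4·7+1·6 = 48
L: 6·1 = 6 | 2·2+2·1+4·0+1·0 = 6
gcd(6,2,2,4,1) = 1

Coefficients: [6, 2, 2, 4, 1]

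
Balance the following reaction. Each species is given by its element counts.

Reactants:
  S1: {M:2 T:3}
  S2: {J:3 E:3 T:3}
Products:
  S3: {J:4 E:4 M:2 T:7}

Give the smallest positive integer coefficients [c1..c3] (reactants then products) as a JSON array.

Coefficients: [3, 4, 3]

J: 3·0+4·3 = 12 | 3·4 = 12
E: 3·0+4·3 = 12 | 3·4 = 12
M: 3·2+4·0 = 6 | 3·2 = 6
T: 3·3+4·3 = 21 | 3·7 = 21
gcd(3,4,3) = 1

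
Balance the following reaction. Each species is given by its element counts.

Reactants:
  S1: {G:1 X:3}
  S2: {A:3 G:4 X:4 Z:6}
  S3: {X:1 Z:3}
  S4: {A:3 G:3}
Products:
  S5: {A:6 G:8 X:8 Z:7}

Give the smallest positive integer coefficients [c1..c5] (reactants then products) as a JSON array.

Coefficients: [5, 1, 5, 5, 3]

A: 5·0+1·3+5·0+5·3 = 18 | 3·6 = 18
G: 5·1+1·4+5·0+5·3 = 24 | 3·8 = 24
X: 5·3+1·4+5·1+5·0 = 24 | 3·8 = 24
Z: 5·0+1·6+5·3+5·0 = 21 | 3·7 = 21
gcd(5,1,5,5,3) = 1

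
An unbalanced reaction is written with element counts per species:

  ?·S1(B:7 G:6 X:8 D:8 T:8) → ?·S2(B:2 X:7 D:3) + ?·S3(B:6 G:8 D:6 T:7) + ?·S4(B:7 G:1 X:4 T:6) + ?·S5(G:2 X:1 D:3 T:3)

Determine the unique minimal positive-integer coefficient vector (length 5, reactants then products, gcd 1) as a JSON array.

B: 6·7 = 42 | 5·2+3·6+2·7+5·0 = 42
G: 6·6 = 36 | 5·0+3·8+2·1+5·2 = 36
X: 6·8 = 48 | 5·7+3·0+2·4+5·1 = 48
D: 6·8 = 48 | 5·3+3·6+2·0+5·3 = 48
T: 6·8 = 48 | 5·0+3·7+2·6+5·3 = 48
gcd(6,5,3,2,5) = 1

Coefficients: [6, 5, 3, 2, 5]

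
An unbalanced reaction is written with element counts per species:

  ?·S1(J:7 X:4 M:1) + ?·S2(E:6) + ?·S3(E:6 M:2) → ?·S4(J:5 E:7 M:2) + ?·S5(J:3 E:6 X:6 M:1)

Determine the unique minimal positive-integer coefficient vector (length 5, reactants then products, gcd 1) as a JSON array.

Coefficients: [6, 6, 5, 6, 4]

J: 6·7+6·0+5·0 = 42 | 6·5+4·3 = 42
E: 6·0+6·6+5·6 = 66 | 6·7+4·6 = 66
X: 6·4+6·0+5·0 = 24 | 6·0+4·6 = 24
M: 6·1+6·0+5·2 = 16 | 6·2+4·1 = 16
gcd(6,6,5,6,4) = 1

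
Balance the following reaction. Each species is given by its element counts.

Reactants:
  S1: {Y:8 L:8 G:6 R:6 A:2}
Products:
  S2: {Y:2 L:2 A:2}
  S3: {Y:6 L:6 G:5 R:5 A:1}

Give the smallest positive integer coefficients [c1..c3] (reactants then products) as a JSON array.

Coefficients: [5, 2, 6]

Y: 5·8 = 40 | 2·2+6·6 = 40
L: 5·8 = 40 | 2·2+6·6 = 40
G: 5·6 = 30 | 2·0+6·5 = 30
R: 5·6 = 30 | 2·0+6·5 = 30
A: 5·2 = 10 | 2·2+6·1 = 10
gcd(5,2,6) = 1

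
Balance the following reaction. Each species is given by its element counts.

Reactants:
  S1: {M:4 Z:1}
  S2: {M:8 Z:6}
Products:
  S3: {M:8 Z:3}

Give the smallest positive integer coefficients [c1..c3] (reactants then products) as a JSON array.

M: 6·4+1·8 = 32 | 4·8 = 32
Z: 6·1+1·6 = 12 | 4·3 = 12
gcd(6,1,4) = 1

Coefficients: [6, 1, 4]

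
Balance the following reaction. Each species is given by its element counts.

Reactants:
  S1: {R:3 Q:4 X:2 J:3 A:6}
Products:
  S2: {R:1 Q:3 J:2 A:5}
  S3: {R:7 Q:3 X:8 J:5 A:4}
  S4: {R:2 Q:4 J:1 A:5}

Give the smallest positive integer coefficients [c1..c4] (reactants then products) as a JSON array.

Coefficients: [4, 3, 1, 1]

R: 4·3 = 12 | 3·1+1·7+1·2 = 12
Q: 4·4 = 16 | 3·3+1·3+1·4 = 16
X: 4·2 = 8 | 3·0+1·8+1·0 = 8
J: 4·3 = 12 | 3·2+1·5+1·1 = 12
A: 4·6 = 24 | 3·5+1·4+1·5 = 24
gcd(4,3,1,1) = 1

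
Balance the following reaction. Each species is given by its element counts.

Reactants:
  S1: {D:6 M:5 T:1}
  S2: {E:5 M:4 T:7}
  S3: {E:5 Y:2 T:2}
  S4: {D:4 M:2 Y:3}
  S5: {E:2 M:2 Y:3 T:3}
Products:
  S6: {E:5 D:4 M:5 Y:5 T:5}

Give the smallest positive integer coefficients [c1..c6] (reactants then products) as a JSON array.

Coefficients: [2, 1, 3, 3, 5, 6]

E: 2·0+1·5+3·5+3·0+5·2 = 30 | 6·5 = 30
D: 2·6+1·0+3·0+3·4+5·0 = 24 | 6·4 = 24
M: 2·5+1·4+3·0+3·2+5·2 = 30 | 6·5 = 30
Y: 2·0+1·0+3·2+3·3+5·3 = 30 | 6·5 = 30
T: 2·1+1·7+3·2+3·0+5·3 = 30 | 6·5 = 30
gcd(2,1,3,3,5,6) = 1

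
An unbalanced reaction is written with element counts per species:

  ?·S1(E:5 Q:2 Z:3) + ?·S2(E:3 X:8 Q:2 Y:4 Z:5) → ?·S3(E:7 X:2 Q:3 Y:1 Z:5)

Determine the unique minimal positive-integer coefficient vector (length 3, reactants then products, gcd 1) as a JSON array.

Coefficients: [5, 1, 4]

E: 5·5+1·3 = 28 | 4·7 = 28
X: 5·0+1·8 = 8 | 4·2 = 8
Q: 5·2+1·2 = 12 | 4·3 = 12
Y: 5·0+1·4 = 4 | 4·1 = 4
Z: 5·3+1·5 = 20 | 4·5 = 20
gcd(5,1,4) = 1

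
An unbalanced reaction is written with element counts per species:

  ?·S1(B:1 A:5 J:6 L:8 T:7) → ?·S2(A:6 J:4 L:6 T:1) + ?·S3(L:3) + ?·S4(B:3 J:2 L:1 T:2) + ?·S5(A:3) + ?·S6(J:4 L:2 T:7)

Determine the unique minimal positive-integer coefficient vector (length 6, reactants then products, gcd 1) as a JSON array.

Coefficients: [6, 3, 6, 2, 4, 5]

B: 6·1 = 6 | 3·0+6·0+2·3+4·0+5·0 = 6
A: 6·5 = 30 | 3·6+6·0+2·0+4·3+5·0 = 30
J: 6·6 = 36 | 3·4+6·0+2·2+4·0+5·4 = 36
L: 6·8 = 48 | 3·6+6·3+2·1+4·0+5·2 = 48
T: 6·7 = 42 | 3·1+6·0+2·2+4·0+5·7 = 42
gcd(6,3,6,2,4,5) = 1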